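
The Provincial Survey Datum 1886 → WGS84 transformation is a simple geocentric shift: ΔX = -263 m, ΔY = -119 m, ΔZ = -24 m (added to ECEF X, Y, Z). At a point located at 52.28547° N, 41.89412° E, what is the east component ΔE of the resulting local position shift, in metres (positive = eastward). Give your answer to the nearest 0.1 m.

The local east axis at (φ, λ) is (−sin λ, cos λ, 0), so ΔE = −sin(41.89412°)·(-263) + cos(41.89412°)·(-119) = 87.04 m.

ΔE = 87.0 m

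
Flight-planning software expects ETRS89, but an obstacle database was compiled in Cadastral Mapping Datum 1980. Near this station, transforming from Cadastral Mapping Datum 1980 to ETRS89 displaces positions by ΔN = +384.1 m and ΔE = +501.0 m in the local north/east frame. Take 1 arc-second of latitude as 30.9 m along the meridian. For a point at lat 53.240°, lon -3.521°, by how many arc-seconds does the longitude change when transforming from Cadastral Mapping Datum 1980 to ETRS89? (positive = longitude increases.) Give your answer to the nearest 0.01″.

Δλ = 27.09″

At latitude 53.240°, cos φ = 0.598464.
1″ of longitude at this latitude = 30.90 × cos φ = 18.4926 m, so Δλ = 501.0 / 18.4926 = 27.092″.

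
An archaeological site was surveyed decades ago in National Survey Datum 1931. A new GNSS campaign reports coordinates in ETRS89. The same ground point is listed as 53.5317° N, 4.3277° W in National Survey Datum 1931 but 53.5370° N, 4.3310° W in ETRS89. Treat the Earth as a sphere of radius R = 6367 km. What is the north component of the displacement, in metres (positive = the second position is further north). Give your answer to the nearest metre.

ΔN = 589 m

Δφ = 53.5370° − 53.5317° = +0.0053°; Δλ = -4.3310° − -4.3277° = -0.0033°.
1° along a meridian = πR/180 = 111125 m.
ΔN = Δφ × 111125 = 589.0 m; ΔE = Δλ × 111125 × cos(53.5317°) = -0.0033 × 111125 × 0.594378 = -218.0 m.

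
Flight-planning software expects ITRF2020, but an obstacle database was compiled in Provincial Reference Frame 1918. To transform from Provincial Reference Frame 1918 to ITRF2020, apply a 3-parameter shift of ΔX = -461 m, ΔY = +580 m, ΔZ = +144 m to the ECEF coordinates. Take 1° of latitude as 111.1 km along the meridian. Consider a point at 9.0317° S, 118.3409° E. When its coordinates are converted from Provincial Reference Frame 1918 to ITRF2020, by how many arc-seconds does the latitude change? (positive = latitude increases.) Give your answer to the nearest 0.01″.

Δφ = 8.32″

sin φ = -0.156981, cos φ = 0.987602, sin λ = 0.880139, cos λ = -0.474717.
North component: ΔN = −sin φ cos λ·ΔX − sin φ sin λ·ΔY + cos φ·ΔZ = −(-0.156981)(-0.474717)(-461) − (-0.156981)(0.880139)(580) + (0.987602)(144) = 256.70 m.
1° of latitude spans 111100 m, so Δφ = 256.70 / 111100 × 3600 = 8.318″.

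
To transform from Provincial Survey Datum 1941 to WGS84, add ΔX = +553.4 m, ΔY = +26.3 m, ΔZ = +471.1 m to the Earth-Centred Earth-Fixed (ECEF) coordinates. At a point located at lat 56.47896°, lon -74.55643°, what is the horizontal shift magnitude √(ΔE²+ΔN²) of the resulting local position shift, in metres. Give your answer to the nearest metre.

563 m

At φ = 56.47896°, λ = -74.55643°: sin φ = 0.833683, cos φ = 0.552243, sin λ = -0.963893, cos λ = 0.266289.
ΔE = −sin λ·ΔX + cos λ·ΔY = −(-0.963893)·(553.4) + (0.266289)·(26.3) = 540.42 m.
ΔN = −sin φ cos λ·ΔX − sin φ sin λ·ΔY + cos φ·ΔZ = −(0.833683)(0.266289)(553.4) − (0.833683)(-0.963893)(26.3) + (0.552243)(471.1) = 158.44 m.
Horizontal magnitude = √(ΔE² + ΔN²) = √(540.42² + 158.44²) = 563.17 m.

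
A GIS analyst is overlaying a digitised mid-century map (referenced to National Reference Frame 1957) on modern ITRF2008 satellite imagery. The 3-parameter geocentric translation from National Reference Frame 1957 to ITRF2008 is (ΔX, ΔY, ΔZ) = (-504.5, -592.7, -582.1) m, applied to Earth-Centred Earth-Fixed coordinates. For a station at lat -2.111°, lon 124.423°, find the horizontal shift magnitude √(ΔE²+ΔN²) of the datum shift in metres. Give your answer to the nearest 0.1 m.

954.7 m

The local east axis at (φ, λ) is (−sin λ, cos λ, 0), so ΔE = −sin(124.423°)·(-504.5) + cos(124.423°)·(-592.7) = 751.21 m.
The local north axis is (−sin φ cos λ, −sin φ sin λ, cos φ), giving ΔN = 10.505 − 18.009 − 581.705 = -589.21 m.
Horizontal magnitude = √(ΔE² + ΔN²) = √(751.21² + (-589.21)²) = 954.71 m.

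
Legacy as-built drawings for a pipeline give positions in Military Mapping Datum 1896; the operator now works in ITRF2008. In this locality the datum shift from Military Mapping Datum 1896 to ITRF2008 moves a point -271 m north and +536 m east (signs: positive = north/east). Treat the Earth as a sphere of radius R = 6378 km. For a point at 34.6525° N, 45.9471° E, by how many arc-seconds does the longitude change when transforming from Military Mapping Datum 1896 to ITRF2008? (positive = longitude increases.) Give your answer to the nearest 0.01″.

At latitude 34.6525°, cos φ = 0.822616.
One radian of longitude at latitude φ spans R cos φ, so Δλ = ΔE / (R cos φ) = 536.0 / (6378000 × 0.822616) = 1.0216e-04 rad = 21.072″.

Δλ = 21.07″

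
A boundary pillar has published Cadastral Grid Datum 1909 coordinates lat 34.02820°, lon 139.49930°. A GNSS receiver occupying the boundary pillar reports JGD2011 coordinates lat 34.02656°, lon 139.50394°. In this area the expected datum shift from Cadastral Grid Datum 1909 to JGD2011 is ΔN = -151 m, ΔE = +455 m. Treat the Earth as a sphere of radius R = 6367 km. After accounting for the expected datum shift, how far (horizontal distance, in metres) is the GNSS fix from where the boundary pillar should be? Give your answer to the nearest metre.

42 m

Observed coordinate differences: Δφ = -0.00164°, Δλ = +0.00464°.
Converting to metres (1° lat = 111125 m, cos φ = 0.828762): observed ΔN = -182.2 m, observed ΔE = 427.3 m.
Subtracting the expected shift leaves a residual of -182.2 − (-151) = -31.2 m north and 427.3 − (455) = -27.7 m east.
Residual distance = √((-31.2)² + (-27.7)²) = 41.7 m.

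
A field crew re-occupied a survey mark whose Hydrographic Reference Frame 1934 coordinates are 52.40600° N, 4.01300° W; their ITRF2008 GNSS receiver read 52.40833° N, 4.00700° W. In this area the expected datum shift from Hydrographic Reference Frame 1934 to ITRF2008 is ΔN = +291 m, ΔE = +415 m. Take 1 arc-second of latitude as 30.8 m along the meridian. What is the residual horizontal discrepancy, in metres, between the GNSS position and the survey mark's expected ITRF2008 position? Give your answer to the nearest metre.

Observed coordinate differences: Δφ = +0.00233°, Δλ = +0.00600°.
Converting to metres (1° lat = 110880 m, cos φ = 0.610062): observed ΔN = 258.4 m, observed ΔE = 405.9 m.
Subtracting the expected shift leaves a residual of 258.4 − (291) = -32.6 m north and 405.9 − (415) = -9.1 m east.
Residual distance = √((-32.6)² + (-9.1)²) = 33.9 m.

34 m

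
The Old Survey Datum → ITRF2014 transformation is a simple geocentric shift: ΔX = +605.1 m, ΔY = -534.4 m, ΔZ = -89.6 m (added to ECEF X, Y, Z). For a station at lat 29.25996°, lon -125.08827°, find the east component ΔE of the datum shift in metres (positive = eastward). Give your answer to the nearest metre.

ΔE = 802 m

At φ = 29.25996°, λ = -125.08827°: sin φ = 0.488773, cos φ = 0.872411, sin λ = -0.818267, cos λ = -0.574838.
ΔE = −sin λ·ΔX + cos λ·ΔY = −(-0.818267)·(605.1) + (-0.574838)·(-534.4) = 802.33 m.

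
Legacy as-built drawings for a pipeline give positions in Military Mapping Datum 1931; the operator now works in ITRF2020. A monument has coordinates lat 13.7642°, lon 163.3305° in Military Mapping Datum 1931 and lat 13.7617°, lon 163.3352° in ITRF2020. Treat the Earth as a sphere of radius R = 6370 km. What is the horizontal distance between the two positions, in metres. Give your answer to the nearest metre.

Δφ = 13.7617° − 13.7642° = -0.0025°; Δλ = 163.3352° − 163.3305° = +0.0047°.
1° along a meridian = πR/180 = 111177 m.
ΔN = Δφ × 111177 = -277.9 m; ΔE = Δλ × 111177 × cos(13.7642°) = +0.0047 × 111177 × 0.971283 = 507.5 m.
Distance = √(ΔE² + ΔN²) = √(507.5² + (-277.9)²) = 578.7 m.

579 m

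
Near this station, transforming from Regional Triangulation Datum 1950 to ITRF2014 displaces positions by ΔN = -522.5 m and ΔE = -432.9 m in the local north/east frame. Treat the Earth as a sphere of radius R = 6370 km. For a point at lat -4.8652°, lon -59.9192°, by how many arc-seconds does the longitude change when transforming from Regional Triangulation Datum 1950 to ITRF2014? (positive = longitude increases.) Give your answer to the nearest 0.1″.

At latitude -4.8652°, cos φ = 0.996397.
One radian of longitude at latitude φ spans R cos φ, so Δλ = ΔE / (R cos φ) = -432.9 / (6370000 × 0.996397) = -6.8205e-05 rad = -14.068″.

Δλ = -14.1″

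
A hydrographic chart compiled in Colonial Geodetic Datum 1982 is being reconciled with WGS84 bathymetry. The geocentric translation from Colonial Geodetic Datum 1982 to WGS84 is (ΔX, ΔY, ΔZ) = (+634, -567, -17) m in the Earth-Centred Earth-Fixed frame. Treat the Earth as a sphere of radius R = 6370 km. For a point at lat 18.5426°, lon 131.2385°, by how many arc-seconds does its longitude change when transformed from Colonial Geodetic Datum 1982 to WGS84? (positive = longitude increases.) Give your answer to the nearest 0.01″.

Δλ = -3.52″

sin φ = 0.318010, cos φ = 0.948087, sin λ = 0.751972, cos λ = -0.659195.
East component: ΔE = −sin λ·ΔX + cos λ·ΔY = −(0.751972)(634) + (-0.659195)(-567) = -102.99 m.
1° of latitude spans πR/180 = 111177 m; at latitude φ, 1° of longitude spans that × cos φ = 105406.0 m, so Δλ = -102.99 / 105406.0 × 3600 = -3.517″.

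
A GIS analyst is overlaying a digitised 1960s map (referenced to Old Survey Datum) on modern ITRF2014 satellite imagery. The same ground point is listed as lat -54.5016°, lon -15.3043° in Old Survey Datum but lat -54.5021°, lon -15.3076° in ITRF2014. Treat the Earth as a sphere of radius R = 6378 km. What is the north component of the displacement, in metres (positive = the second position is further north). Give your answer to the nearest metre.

Δφ = -54.5021° − -54.5016° = -0.0005°; Δλ = -15.3076° − -15.3043° = -0.0033°.
1° along a meridian = πR/180 = 111317 m.
ΔN = Δφ × 111317 = -55.7 m; ΔE = Δλ × 111317 × cos(-54.5016°) = -0.0033 × 111317 × 0.580680 = -213.3 m.

ΔN = -56 m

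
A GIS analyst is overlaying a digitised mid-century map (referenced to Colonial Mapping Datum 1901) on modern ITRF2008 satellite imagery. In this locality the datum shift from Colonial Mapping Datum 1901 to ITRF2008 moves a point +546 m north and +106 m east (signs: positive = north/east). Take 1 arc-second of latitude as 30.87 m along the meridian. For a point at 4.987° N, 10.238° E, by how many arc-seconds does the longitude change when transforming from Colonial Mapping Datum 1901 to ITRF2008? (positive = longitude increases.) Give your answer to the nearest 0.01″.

Δλ = 3.45″

At latitude 4.987°, cos φ = 0.996214.
1″ of longitude at this latitude = 30.87 × cos φ = 30.7531 m, so Δλ = 106.0 / 30.7531 = 3.447″.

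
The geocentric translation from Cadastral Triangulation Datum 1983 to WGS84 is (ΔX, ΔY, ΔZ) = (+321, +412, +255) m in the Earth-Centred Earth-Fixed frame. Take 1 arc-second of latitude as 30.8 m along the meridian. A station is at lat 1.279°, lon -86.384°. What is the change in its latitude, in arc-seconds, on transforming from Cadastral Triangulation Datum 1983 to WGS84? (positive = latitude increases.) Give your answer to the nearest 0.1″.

Δφ = 8.6″

sin φ = 0.022321, cos φ = 0.999751, sin λ = -0.998009, cos λ = 0.063069.
North component: ΔN = −sin φ cos λ·ΔX − sin φ sin λ·ΔY + cos φ·ΔZ = −(0.022321)(0.063069)(321) − (0.022321)(-0.998009)(412) + (0.999751)(255) = 263.66 m.
1° of latitude spans 3600 × 30.80 = 110880 m, so Δφ = 263.66 / 110880 × 3600 = 8.560″.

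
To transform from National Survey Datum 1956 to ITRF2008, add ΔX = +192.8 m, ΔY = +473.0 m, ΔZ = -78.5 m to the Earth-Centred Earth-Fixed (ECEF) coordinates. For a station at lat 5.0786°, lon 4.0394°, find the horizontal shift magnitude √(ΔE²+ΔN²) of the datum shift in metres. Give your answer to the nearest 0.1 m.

468.6 m

The local east axis at (φ, λ) is (−sin λ, cos λ, 0), so ΔE = −sin(4.0394°)·192.8 + cos(4.0394°)·473.0 = 458.24 m.
The local north axis is (−sin φ cos λ, −sin φ sin λ, cos φ), giving ΔN = -17.025 − 2.949 − 78.192 = -98.17 m.
Horizontal magnitude = √(ΔE² + ΔN²) = √(458.24² + (-98.17)²) = 468.64 m.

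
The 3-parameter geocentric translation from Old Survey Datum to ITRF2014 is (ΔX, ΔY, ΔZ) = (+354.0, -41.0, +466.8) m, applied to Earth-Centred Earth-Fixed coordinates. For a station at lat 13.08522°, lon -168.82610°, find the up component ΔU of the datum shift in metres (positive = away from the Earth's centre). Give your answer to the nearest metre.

ΔU = -225 m

The local up (radial) axis is (cos φ cos λ, cos φ sin λ, sin φ), giving ΔU = -338.272 + 7.739 + 105.684 = -224.85 m.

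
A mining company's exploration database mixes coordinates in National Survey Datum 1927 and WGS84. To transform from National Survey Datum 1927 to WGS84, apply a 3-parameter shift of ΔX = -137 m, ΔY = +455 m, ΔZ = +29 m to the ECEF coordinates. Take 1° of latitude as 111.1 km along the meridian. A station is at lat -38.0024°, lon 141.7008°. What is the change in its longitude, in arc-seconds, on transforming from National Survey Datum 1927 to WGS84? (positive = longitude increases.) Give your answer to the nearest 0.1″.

sin φ = -0.615694, cos φ = 0.787985, sin λ = 0.619768, cos λ = -0.784785.
East component: ΔE = −sin λ·ΔX + cos λ·ΔY = −(0.619768)(-137) + (-0.784785)(455) = -272.17 m.
1° of latitude spans 111100 m; at latitude φ, 1° of longitude spans that × cos φ = 87545.1 m, so Δλ = -272.17 / 87545.1 × 3600 = -11.192″.

Δλ = -11.2″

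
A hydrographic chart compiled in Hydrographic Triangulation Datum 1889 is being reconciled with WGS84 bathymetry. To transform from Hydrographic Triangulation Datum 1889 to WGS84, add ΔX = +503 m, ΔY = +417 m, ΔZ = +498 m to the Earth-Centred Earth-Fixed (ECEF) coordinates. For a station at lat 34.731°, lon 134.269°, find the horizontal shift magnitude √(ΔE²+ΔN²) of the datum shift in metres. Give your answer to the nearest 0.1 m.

At φ = 34.731°, λ = 134.269°: sin φ = 0.569724, cos φ = 0.821836, sin λ = 0.716071, cos λ = -0.698028.
ΔE = −sin λ·ΔX + cos λ·ΔY = −(0.716071)·(503) + (-0.698028)·(417) = -651.26 m.
ΔN = −sin φ cos λ·ΔX − sin φ sin λ·ΔY + cos φ·ΔZ = −(0.569724)(-0.698028)(503) − (0.569724)(0.716071)(417) + (0.821836)(498) = 439.19 m.
Horizontal magnitude = √(ΔE² + ΔN²) = √((-651.26)² + 439.19²) = 785.51 m.

785.5 m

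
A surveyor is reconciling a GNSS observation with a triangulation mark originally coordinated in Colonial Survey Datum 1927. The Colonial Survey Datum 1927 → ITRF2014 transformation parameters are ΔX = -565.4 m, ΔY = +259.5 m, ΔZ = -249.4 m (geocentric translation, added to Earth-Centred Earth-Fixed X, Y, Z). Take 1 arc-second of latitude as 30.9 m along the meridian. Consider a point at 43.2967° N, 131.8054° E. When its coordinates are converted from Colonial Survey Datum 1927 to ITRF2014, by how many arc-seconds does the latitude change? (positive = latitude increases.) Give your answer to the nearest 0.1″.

sin φ = 0.685776, cos φ = 0.727812, sin λ = 0.745413, cos λ = -0.666603.
North component: ΔN = −sin φ cos λ·ΔX − sin φ sin λ·ΔY + cos φ·ΔZ = −(0.685776)(-0.666603)(-565.4) − (0.685776)(0.745413)(259.5) + (0.727812)(-249.4) = -572.64 m.
1° of latitude spans 3600 × 30.90 = 111240 m, so Δφ = -572.64 / 111240 × 3600 = -18.532″.

Δφ = -18.5″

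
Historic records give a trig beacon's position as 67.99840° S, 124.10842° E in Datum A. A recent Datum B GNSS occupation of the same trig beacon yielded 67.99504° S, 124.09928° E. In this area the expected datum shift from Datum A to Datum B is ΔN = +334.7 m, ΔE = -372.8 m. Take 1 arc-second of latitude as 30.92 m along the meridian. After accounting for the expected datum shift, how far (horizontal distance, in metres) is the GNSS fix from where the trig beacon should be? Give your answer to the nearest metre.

Observed coordinate differences: Δφ = +0.00336°, Δλ = -0.00914°.
Converting to metres (1° lat = 111312 m, cos φ = 0.374632): observed ΔN = 374.0 m, observed ΔE = -381.1 m.
Subtracting the expected shift leaves a residual of 374.0 − (334.7) = 39.3 m north and -381.1 − (-372.8) = -8.3 m east.
Residual distance = √(39.3² + (-8.3)²) = 40.2 m.

40 m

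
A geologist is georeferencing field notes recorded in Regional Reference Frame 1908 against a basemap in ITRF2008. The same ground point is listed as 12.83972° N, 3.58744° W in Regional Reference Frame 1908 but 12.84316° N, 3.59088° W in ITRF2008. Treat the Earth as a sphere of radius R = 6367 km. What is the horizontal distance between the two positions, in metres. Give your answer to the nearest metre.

Δφ = 12.84316° − 12.83972° = +0.00344°; Δλ = -3.59088° − -3.58744° = -0.00344°.
1° along a meridian = πR/180 = 111125 m.
ΔN = Δφ × 111125 = 382.3 m; ΔE = Δλ × 111125 × cos(12.83972°) = -0.00344 × 111125 × 0.974996 = -372.7 m.
Distance = √(ΔE² + ΔN²) = √((-372.7)² + 382.3²) = 533.9 m.

534 m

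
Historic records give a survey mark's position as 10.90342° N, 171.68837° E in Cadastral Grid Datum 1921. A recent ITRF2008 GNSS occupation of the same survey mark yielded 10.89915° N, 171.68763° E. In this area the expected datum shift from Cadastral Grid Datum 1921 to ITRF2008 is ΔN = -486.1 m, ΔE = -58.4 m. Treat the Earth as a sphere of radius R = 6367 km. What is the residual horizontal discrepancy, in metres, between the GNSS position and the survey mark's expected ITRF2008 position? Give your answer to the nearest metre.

Observed coordinate differences: Δφ = -0.00427°, Δλ = -0.00074°.
Converting to metres (1° lat = 111125 m, cos φ = 0.981947): observed ΔN = -474.5 m, observed ΔE = -80.7 m.
Subtracting the expected shift leaves a residual of -474.5 − (-486.1) = 11.6 m north and -80.7 − (-58.4) = -22.3 m east.
Residual distance = √(11.6² + (-22.3)²) = 25.2 m.

25 m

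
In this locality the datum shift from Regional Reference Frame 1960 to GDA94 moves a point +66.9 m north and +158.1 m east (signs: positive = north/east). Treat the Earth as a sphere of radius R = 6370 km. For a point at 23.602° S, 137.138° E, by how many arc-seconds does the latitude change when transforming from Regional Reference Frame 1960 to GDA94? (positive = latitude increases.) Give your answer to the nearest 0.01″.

Δφ = 2.17″

On a sphere of radius R, 1 rad of latitude = R, so Δφ = ΔN / R = 66.9 / 6370000 = 1.0502e-05 rad = 2.166″.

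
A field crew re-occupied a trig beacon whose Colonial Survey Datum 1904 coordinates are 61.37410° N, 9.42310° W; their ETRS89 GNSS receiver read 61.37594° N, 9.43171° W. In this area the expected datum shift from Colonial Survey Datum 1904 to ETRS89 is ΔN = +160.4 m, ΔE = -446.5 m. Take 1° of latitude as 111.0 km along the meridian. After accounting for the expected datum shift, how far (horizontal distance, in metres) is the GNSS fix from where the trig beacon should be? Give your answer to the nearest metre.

Observed coordinate differences: Δφ = +0.00184°, Δλ = -0.00861°.
Converting to metres (1° lat = 111000 m, cos φ = 0.479089): observed ΔN = 204.2 m, observed ΔE = -457.9 m.
Subtracting the expected shift leaves a residual of 204.2 − (160.4) = 43.8 m north and -457.9 − (-446.5) = -11.4 m east.
Residual distance = √(43.8² + (-11.4)²) = 45.3 m.

45 m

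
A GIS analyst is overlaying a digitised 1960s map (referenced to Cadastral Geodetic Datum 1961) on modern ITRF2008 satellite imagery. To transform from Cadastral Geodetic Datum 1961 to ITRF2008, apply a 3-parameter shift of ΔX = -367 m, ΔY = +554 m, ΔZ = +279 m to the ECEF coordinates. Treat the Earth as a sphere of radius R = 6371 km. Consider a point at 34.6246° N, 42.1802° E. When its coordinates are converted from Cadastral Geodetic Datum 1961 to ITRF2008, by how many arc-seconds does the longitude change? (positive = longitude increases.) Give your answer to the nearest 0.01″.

Δλ = 25.85″

sin φ = 0.568197, cos φ = 0.822892, sin λ = 0.671465, cos λ = 0.741037.
East component: ΔE = −sin λ·ΔX + cos λ·ΔY = −(0.671465)(-367) + (0.741037)(554) = 656.96 m.
1° of latitude spans πR/180 = 111195 m; at latitude φ, 1° of longitude spans that × cos φ = 91501.5 m, so Δλ = 656.96 / 91501.5 × 3600 = 25.847″.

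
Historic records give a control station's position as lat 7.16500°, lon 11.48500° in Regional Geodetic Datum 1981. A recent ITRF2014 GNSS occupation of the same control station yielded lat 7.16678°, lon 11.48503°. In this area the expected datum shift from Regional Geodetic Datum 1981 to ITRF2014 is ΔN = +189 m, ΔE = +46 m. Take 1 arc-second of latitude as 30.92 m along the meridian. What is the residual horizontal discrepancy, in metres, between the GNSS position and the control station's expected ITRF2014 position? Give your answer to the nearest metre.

44 m

Observed coordinate differences: Δφ = +0.00178°, Δλ = +0.00003°.
Converting to metres (1° lat = 111312 m, cos φ = 0.992191): observed ΔN = 198.1 m, observed ΔE = 3.3 m.
Subtracting the expected shift leaves a residual of 198.1 − (189) = 9.1 m north and 3.3 − (46) = -42.7 m east.
Residual distance = √(9.1² + (-42.7)²) = 43.7 m.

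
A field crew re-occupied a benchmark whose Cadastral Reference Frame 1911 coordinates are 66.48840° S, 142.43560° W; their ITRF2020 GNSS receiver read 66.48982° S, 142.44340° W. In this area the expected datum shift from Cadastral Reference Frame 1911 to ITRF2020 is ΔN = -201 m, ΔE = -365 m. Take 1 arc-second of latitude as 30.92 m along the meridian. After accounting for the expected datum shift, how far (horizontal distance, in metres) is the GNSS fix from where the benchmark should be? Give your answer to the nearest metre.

Observed coordinate differences: Δφ = -0.00142°, Δλ = -0.00780°.
Converting to metres (1° lat = 111312 m, cos φ = 0.398935): observed ΔN = -158.1 m, observed ΔE = -346.4 m.
Subtracting the expected shift leaves a residual of -158.1 − (-201) = 42.9 m north and -346.4 − (-365) = 18.6 m east.
Residual distance = √(42.9² + 18.6²) = 46.8 m.

47 m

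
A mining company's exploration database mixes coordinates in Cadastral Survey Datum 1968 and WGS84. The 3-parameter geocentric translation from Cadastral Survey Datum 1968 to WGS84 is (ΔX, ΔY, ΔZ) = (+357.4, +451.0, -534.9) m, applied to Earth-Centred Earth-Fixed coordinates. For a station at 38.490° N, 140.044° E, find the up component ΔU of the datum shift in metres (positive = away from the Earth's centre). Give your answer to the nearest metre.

At φ = 38.490°, λ = 140.044°: sin φ = 0.622378, cos φ = 0.782717, sin λ = 0.642199, cos λ = -0.766538.
ΔU = cos φ cos λ·ΔX + cos φ sin λ·ΔY + sin φ·ΔZ = (0.782717)(-0.766538)(357.4) + (0.782717)(0.642199)(451.0) + (0.622378)(-534.9) = -320.64 m.

ΔU = -321 m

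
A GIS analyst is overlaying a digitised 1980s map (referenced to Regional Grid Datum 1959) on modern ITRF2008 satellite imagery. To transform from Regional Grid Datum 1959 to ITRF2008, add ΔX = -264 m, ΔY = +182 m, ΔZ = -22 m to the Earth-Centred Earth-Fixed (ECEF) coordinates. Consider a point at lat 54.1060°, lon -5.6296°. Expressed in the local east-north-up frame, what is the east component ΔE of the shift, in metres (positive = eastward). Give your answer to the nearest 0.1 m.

ΔE = 155.2 m

The local east axis at (φ, λ) is (−sin λ, cos λ, 0), so ΔE = −sin(-5.6296°)·(-264) + cos(-5.6296°)·182 = 155.22 m.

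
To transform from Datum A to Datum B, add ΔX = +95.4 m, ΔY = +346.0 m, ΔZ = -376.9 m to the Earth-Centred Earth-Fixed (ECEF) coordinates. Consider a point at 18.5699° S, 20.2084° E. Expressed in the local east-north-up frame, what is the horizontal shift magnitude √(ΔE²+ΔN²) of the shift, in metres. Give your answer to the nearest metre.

At φ = -18.5699°, λ = 20.2084°: sin φ = -0.318461, cos φ = 0.947936, sin λ = 0.345436, cos λ = 0.938442.
ΔE = −sin λ·ΔX + cos λ·ΔY = −(0.345436)·(95.4) + (0.938442)·(346.0) = 291.75 m.
ΔN = −sin φ cos λ·ΔX − sin φ sin λ·ΔY + cos φ·ΔZ = −(-0.318461)(0.938442)(95.4) − (-0.318461)(0.345436)(346.0) + (0.947936)(-376.9) = -290.70 m.
Horizontal magnitude = √(ΔE² + ΔN²) = √(291.75² + (-290.70)²) = 411.85 m.

412 m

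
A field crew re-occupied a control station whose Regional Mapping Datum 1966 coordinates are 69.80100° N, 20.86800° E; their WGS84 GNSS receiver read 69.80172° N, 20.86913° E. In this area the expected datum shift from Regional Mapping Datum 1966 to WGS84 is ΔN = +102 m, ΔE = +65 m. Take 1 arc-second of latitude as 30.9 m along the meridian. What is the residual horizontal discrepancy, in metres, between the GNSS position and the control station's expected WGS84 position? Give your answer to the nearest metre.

Observed coordinate differences: Δφ = +0.00072°, Δλ = +0.00113°.
Converting to metres (1° lat = 111240 m, cos φ = 0.345282): observed ΔN = 80.1 m, observed ΔE = 43.4 m.
Subtracting the expected shift leaves a residual of 80.1 − (102) = -21.9 m north and 43.4 − (65) = -21.6 m east.
Residual distance = √((-21.9)² + (-21.6)²) = 30.8 m.

31 m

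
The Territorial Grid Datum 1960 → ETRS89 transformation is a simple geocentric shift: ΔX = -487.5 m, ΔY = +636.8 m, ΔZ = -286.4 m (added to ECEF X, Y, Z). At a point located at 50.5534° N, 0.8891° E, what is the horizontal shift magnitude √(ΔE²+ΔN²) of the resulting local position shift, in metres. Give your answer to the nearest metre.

671 m

At φ = 50.5534°, λ = 0.8891°: sin φ = 0.772217, cos φ = 0.635359, sin λ = 0.015517, cos λ = 0.999880.
ΔE = −sin λ·ΔX + cos λ·ΔY = −(0.015517)·(-487.5) + (0.999880)·(636.8) = 644.29 m.
ΔN = −sin φ cos λ·ΔX − sin φ sin λ·ΔY + cos φ·ΔZ = −(0.772217)(0.999880)(-487.5) − (0.772217)(0.015517)(636.8) + (0.635359)(-286.4) = 186.81 m.
Horizontal magnitude = √(ΔE² + ΔN²) = √(644.29² + 186.81²) = 670.82 m.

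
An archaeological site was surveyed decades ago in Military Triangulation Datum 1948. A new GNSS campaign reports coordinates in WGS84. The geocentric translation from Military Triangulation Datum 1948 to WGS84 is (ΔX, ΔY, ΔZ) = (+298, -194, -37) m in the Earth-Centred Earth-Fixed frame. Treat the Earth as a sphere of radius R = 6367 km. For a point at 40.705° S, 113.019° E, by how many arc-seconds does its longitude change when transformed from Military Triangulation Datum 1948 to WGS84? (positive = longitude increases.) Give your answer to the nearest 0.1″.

sin φ = -0.652165, cos φ = 0.758077, sin λ = 0.920375, cos λ = -0.391036.
East component: ΔE = −sin λ·ΔX + cos λ·ΔY = −(0.920375)(298) + (-0.391036)(-194) = -198.41 m.
1° of latitude spans πR/180 = 111125 m; at latitude φ, 1° of longitude spans that × cos φ = 84241.4 m, so Δλ = -198.41 / 84241.4 × 3600 = -8.479″.

Δλ = -8.5″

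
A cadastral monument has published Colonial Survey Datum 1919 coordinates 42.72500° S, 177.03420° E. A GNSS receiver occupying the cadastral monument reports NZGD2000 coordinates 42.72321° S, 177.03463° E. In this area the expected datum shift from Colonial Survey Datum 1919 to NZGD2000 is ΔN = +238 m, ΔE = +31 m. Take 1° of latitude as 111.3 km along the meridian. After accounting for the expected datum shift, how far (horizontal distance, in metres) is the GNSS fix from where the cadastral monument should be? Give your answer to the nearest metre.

39 m

Observed coordinate differences: Δφ = +0.00179°, Δλ = +0.00043°.
Converting to metres (1° lat = 111300 m, cos φ = 0.734619): observed ΔN = 199.2 m, observed ΔE = 35.2 m.
Subtracting the expected shift leaves a residual of 199.2 − (238) = -38.8 m north and 35.2 − (31) = 4.2 m east.
Residual distance = √((-38.8)² + 4.2²) = 39.0 m.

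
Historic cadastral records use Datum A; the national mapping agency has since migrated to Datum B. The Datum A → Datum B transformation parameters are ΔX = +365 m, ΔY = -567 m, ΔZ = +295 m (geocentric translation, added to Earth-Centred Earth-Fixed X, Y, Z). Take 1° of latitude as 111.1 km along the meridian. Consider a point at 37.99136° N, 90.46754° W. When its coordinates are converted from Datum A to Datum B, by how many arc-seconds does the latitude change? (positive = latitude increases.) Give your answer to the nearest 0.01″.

sin φ = 0.615543, cos φ = 0.788104, sin λ = -0.999967, cos λ = -0.008160.
North component: ΔN = −sin φ cos λ·ΔX − sin φ sin λ·ΔY + cos φ·ΔZ = −(0.615543)(-0.008160)(365) − (0.615543)(-0.999967)(-567) + (0.788104)(295) = -114.68 m.
1° of latitude spans 111100 m, so Δφ = -114.68 / 111100 × 3600 = -3.716″.

Δφ = -3.72″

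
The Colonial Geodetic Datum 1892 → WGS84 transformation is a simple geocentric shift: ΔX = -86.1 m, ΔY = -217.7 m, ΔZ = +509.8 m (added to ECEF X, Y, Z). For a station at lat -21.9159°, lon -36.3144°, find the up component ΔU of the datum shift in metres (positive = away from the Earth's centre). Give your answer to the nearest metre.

ΔU = -135 m

The local up (radial) axis is (cos φ cos λ, cos φ sin λ, sin φ), giving ΔU = -64.364 + 119.608 − 190.280 = -135.04 m.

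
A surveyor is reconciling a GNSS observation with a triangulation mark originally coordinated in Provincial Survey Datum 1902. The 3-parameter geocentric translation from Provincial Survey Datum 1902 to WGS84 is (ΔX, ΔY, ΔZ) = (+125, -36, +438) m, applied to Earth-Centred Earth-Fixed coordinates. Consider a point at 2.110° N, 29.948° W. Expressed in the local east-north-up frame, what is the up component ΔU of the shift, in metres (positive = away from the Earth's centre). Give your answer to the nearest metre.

The local up (radial) axis is (cos φ cos λ, cos φ sin λ, sin φ), giving ΔU = 108.236 + 17.960 + 16.126 = 142.32 m.

ΔU = 142 m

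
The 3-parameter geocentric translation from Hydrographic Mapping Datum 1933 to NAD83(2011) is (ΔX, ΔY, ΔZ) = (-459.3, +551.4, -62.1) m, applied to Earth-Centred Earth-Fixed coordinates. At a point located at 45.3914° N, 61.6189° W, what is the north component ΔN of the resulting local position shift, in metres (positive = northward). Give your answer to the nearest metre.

ΔN = 457 m

At φ = 45.3914°, λ = -61.6189°: sin φ = 0.711921, cos φ = 0.702260, sin λ = -0.879805, cos λ = 0.475334.
ΔN = −sin φ cos λ·ΔX − sin φ sin λ·ΔY + cos φ·ΔZ = −(0.711921)(0.475334)(-459.3) − (0.711921)(-0.879805)(551.4) + (0.702260)(-62.1) = 457.19 m.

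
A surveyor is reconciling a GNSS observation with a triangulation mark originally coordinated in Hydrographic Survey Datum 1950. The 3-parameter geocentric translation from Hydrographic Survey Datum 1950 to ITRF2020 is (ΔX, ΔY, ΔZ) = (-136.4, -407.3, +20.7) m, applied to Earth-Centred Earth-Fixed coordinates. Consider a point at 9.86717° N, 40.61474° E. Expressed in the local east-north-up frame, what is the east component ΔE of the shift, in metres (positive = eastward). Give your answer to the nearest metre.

ΔE = -220 m

The local east axis at (φ, λ) is (−sin λ, cos λ, 0), so ΔE = −sin(40.61474°)·(-136.4) + cos(40.61474°)·(-407.3) = -220.39 m.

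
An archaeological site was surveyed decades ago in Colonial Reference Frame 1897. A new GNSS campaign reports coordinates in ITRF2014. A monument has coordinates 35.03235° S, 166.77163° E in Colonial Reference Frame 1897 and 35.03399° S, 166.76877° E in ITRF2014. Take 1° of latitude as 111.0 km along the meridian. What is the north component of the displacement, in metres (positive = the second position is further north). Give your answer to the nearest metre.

ΔN = -182 m

Δφ = -35.03399° − -35.03235° = -0.00164°; Δλ = 166.76877° − 166.77163° = -0.00286°.
ΔN = Δφ × 111000 = -182.0 m; ΔE = Δλ × 111000 × cos(-35.03235°) = -0.00286 × 111000 × 0.818828 = -259.9 m.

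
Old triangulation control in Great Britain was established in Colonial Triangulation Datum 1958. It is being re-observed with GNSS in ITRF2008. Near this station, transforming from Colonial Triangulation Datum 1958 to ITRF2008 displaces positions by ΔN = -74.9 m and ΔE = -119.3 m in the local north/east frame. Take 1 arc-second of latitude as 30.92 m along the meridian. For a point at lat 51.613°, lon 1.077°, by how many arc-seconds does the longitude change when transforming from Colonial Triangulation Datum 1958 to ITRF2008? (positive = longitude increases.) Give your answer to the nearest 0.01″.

At latitude 51.613°, cos φ = 0.620970.
1″ of longitude at this latitude = 30.92 × cos φ = 19.2004 m, so Δλ = -119.3 / 19.2004 = -6.213″.

Δλ = -6.21″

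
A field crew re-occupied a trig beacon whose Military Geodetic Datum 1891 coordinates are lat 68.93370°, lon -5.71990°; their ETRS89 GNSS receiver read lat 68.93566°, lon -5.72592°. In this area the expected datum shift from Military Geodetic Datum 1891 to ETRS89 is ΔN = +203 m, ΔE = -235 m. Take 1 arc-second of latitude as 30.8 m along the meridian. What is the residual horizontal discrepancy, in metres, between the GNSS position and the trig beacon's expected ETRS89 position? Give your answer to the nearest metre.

15 m

Observed coordinate differences: Δφ = +0.00196°, Δλ = -0.00602°.
Converting to metres (1° lat = 110880 m, cos φ = 0.359448): observed ΔN = 217.3 m, observed ΔE = -239.9 m.
Subtracting the expected shift leaves a residual of 217.3 − (203) = 14.3 m north and -239.9 − (-235) = -4.9 m east.
Residual distance = √(14.3² + (-4.9)²) = 15.1 m.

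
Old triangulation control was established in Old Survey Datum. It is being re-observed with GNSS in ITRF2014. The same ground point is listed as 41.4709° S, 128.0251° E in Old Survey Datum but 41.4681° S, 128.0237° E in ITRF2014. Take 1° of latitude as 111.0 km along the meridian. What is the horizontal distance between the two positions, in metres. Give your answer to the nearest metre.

Δφ = -41.4681° − -41.4709° = +0.0028°; Δλ = 128.0237° − 128.0251° = -0.0014°.
ΔN = Δφ × 111000 = 310.8 m; ΔE = Δλ × 111000 × cos(-41.4709°) = -0.0014 × 111000 × 0.749292 = -116.4 m.
Distance = √(ΔE² + ΔN²) = √((-116.4)² + 310.8²) = 331.9 m.

332 m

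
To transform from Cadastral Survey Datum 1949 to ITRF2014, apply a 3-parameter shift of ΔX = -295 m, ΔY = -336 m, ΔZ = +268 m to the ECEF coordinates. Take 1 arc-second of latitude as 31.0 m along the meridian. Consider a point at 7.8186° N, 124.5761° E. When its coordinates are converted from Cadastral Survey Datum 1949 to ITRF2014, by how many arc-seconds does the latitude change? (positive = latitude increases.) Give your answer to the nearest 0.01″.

sin φ = 0.136037, cos φ = 0.990704, sin λ = 0.823373, cos λ = -0.567500.
North component: ΔN = −sin φ cos λ·ΔX − sin φ sin λ·ΔY + cos φ·ΔZ = −(0.136037)(-0.567500)(-295) − (0.136037)(0.823373)(-336) + (0.990704)(268) = 280.37 m.
1° of latitude spans 3600 × 31.00 = 111600 m, so Δφ = 280.37 / 111600 × 3600 = 9.044″.

Δφ = 9.04″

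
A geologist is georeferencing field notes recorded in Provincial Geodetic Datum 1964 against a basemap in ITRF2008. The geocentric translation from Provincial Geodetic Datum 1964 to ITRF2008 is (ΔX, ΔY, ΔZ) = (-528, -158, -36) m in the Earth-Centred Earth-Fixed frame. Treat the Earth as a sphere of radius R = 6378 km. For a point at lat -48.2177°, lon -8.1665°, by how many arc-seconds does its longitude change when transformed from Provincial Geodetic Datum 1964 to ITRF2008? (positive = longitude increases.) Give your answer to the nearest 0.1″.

sin φ = -0.745682, cos φ = 0.666302, sin λ = -0.142050, cos λ = 0.989859.
East component: ΔE = −sin λ·ΔX + cos λ·ΔY = −(-0.142050)(-528) + (0.989859)(-158) = -231.40 m.
1° of latitude spans πR/180 = 111317 m; at latitude φ, 1° of longitude spans that × cos φ = 74170.8 m, so Δλ = -231.40 / 74170.8 × 3600 = -11.231″.

Δλ = -11.2″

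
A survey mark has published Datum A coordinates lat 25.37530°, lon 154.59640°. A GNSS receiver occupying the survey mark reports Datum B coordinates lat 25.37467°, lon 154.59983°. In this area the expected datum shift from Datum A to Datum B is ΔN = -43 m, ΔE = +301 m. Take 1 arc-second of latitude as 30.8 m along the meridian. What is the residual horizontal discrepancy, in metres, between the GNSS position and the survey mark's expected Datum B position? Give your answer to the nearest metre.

50 m

Observed coordinate differences: Δφ = -0.00063°, Δλ = +0.00343°.
Converting to metres (1° lat = 110880 m, cos φ = 0.903520): observed ΔN = -69.9 m, observed ΔE = 343.6 m.
Subtracting the expected shift leaves a residual of -69.9 − (-43) = -26.9 m north and 343.6 − (301) = 42.6 m east.
Residual distance = √((-26.9)² + 42.6²) = 50.4 m.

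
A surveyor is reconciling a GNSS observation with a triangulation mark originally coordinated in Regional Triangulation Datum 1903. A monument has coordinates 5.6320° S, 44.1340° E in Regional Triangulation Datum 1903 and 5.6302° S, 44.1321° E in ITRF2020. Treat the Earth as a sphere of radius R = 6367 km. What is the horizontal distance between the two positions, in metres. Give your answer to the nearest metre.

290 m

Δφ = -5.6302° − -5.6320° = +0.0018°; Δλ = 44.1321° − 44.1340° = -0.0019°.
1° along a meridian = πR/180 = 111125 m.
ΔN = Δφ × 111125 = 200.0 m; ΔE = Δλ × 111125 × cos(-5.6320°) = -0.0019 × 111125 × 0.995173 = -210.1 m.
Distance = √(ΔE² + ΔN²) = √((-210.1)² + 200.0²) = 290.1 m.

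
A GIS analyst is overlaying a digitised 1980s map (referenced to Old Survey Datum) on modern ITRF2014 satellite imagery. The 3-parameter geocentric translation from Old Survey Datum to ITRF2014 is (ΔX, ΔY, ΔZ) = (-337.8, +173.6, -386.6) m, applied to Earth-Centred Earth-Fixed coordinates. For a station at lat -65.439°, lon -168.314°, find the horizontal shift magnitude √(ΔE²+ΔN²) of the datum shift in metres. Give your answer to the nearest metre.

262 m

At φ = -65.439°, λ = -168.314°: sin φ = -0.909519, cos φ = 0.415662, sin λ = -0.202548, cos λ = -0.979272.
ΔE = −sin λ·ΔX + cos λ·ΔY = −(-0.202548)·(-337.8) + (-0.979272)·(173.6) = -238.42 m.
ΔN = −sin φ cos λ·ΔX − sin φ sin λ·ΔY + cos φ·ΔZ = −(-0.909519)(-0.979272)(-337.8) − (-0.909519)(-0.202548)(173.6) + (0.415662)(-386.6) = 108.19 m.
Horizontal magnitude = √(ΔE² + ΔN²) = √((-238.42)² + 108.19²) = 261.82 m.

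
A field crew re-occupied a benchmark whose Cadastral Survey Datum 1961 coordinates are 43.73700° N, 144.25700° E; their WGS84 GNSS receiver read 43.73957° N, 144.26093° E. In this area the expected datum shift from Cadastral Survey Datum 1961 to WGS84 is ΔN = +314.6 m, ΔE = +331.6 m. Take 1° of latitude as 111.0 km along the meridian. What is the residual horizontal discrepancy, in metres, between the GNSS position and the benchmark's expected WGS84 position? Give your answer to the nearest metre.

Observed coordinate differences: Δφ = +0.00257°, Δλ = +0.00393°.
Converting to metres (1° lat = 111000 m, cos φ = 0.722521): observed ΔN = 285.3 m, observed ΔE = 315.2 m.
Subtracting the expected shift leaves a residual of 285.3 − (314.6) = -29.3 m north and 315.2 − (331.6) = -16.4 m east.
Residual distance = √((-29.3)² + (-16.4)²) = 33.6 m.

34 m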